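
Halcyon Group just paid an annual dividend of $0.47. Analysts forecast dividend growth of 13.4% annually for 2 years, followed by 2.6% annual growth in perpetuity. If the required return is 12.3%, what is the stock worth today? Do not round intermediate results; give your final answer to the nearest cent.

D_1 = 0.53298
D_2 = 0.60440
Terminal value at year 2: TV = D_2×(1+g_2)/(r−g_2) = 0.62011/0.097 = 6.39292
P_0 = D_1/(1+r)^1 + D_2/(1+r)^2 + TV/(1+r)^2
    = 0.47460 + 0.47925 + 5.06921 = 6.02306

$6.02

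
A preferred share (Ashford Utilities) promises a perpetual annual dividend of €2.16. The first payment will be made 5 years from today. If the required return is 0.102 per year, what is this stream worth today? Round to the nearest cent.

Value at end of year 4: C / r = €2.16 / 0.102 = €21.1765
Discount to today: PV = €21.1765 / (1 + 0.102)^4 = €21.1765 / 1.474777 = €14.36

€14.36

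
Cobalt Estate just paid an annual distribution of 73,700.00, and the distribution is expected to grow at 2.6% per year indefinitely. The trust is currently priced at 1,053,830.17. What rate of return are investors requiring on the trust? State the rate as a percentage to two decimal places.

9.78%

D₁ = 73,700.00 × 1.026 = 75,616.2000
P = D₁/(r − g) ⇒ r = D₁/P + g = 75,616.2000/1,053,830.17 + 0.026 = 0.071754 + 0.026 = 0.097754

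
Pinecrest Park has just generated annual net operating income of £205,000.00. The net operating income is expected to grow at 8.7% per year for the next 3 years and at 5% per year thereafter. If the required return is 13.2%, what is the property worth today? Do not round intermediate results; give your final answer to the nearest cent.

D_1 = 222835.00000
D_2 = 242221.64500
D_3 = 263294.92812
Terminal value at year 3: TV = D_3×(1+g_2)/(r−g_2) = 276459.67452/0.082 = 3371459.44538
P_0 = D_1/(1+r)^1 + D_2/(1+r)^2 + D_3/(1+r)^3 + TV/(1+r)^3
    = 196850.70671 + 189025.36943 + 181511.11005 + 2324227.62865 = 2891614.81485

£2891614.81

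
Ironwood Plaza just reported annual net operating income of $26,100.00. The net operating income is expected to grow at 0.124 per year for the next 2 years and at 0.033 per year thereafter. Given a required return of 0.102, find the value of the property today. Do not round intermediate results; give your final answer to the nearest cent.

D_1 = 29336.40000
D_2 = 32974.11360
Terminal value at year 2: TV = D_2×(1+g_2)/(r−g_2) = 34062.25935/0.069 = 493655.93259
P_0 = D_1/(1+r)^1 + D_2/(1+r)^2 + TV/(1+r)^2
    = 26621.05263 + 27152.50740 + 406500.58184 = 460274.14188

$460274.14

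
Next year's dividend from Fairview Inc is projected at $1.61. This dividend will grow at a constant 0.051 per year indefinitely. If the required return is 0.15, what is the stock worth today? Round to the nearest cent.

$16.26

Growing perpetuity: P = D₁ / (r − g) = $1.6100 / (0.15 − 0.051) = $16.26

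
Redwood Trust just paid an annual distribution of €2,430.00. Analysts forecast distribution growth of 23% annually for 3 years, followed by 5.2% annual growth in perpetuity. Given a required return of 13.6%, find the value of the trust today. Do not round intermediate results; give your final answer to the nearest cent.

€47194.23

D_1 = 2988.90000
D_2 = 3676.34700
D_3 = 4521.90681
Terminal value at year 3: TV = D_3×(1+g_2)/(r−g_2) = 4757.04596/0.084 = 56631.49957
P_0 = D_1/(1+r)^1 + D_2/(1+r)^2 + D_3/(1+r)^3 + TV/(1+r)^3
    = 2631.07394 + 2848.78605 + 3084.51306 + 38629.85407 = 47194.22713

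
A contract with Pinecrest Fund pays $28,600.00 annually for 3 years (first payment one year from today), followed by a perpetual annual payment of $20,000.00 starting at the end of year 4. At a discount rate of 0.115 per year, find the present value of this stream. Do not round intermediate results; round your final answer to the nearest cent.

PV of 3-year annuity: $28,600.00 × [1 − (1+0.115)^−3] / 0.115 = 69286.91445
Perpetuity value at year 3: $20,000.00 / 0.115 = 173913.04348
PV of perpetuity: 173913.04348 / (1+0.115)^3 = 125460.65575
Total PV = 69286.91445 + 125460.65575 = 194747.57020

$194747.57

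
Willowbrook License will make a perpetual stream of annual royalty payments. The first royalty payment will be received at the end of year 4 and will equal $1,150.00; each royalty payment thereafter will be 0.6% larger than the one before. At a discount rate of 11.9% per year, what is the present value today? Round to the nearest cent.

Value at end of year 3: C₁ / (r − g) = $1,150.00 / (0.119 − 0.006) = $10,176.9912
Discount to today: PV = $10,176.9912 / (1 + 0.119)^3 = $10,176.9912 / 1.401168 = $7,263.22

$7263.22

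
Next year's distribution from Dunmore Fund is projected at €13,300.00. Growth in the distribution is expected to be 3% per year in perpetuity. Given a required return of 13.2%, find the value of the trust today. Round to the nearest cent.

€130392.16

Growing perpetuity: P = D₁ / (r − g) = €13,300.0000 / (0.132 − 0.03) = €130,392.16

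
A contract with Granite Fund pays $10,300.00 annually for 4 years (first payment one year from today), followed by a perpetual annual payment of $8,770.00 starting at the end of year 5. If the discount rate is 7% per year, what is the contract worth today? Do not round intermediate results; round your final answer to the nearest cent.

PV of 4-year annuity: $10,300.00 × [1 − (1+0.07)^−4] / 0.07 = 34888.27594
Perpetuity value at year 4: $8,770.00 / 0.07 = 125285.71429
PV of perpetuity: 125285.71429 / (1+0.07)^4 = 95579.87157
Total PV = 34888.27594 + 95579.87157 = 130468.14751

$130468.15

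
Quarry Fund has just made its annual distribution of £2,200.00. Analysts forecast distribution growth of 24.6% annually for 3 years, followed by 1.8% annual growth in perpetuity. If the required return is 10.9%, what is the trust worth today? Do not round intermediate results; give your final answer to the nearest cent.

D_1 = 2741.20000
D_2 = 3415.53520
D_3 = 4255.75686
Terminal value at year 3: TV = D_3×(1+g_2)/(r−g_2) = 4332.36048/0.091 = 47608.35695
P_0 = D_1/(1+r)^1 + D_2/(1+r)^2 + D_3/(1+r)^3 + TV/(1+r)^3
    = 2471.77638 + 2777.12657 + 3120.19811 + 34905.07335 = 43274.17441

£43274.17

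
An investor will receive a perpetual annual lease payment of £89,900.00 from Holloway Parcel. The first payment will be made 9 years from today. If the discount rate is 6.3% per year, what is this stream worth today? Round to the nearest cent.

Value at end of year 8: C / r = £89,900.00 / 0.063 = £1,426,984.1270
Discount to today: PV = £1,426,984.1270 / (1 + 0.063)^8 = £1,426,984.1270 / 1.630295 = £875,292.13

£875292.13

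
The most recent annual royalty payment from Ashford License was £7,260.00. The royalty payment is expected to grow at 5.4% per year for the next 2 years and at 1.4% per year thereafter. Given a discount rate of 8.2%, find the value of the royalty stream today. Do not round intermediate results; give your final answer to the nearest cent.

£116690.07

D_1 = 7652.04000
D_2 = 8065.25016
Terminal value at year 2: TV = D_2×(1+g_2)/(r−g_2) = 8178.16366/0.068 = 120267.11268
P_0 = D_1/(1+r)^1 + D_2/(1+r)^2 + TV/(1+r)^2
    = 7072.12569 + 6889.11320 + 102728.83505 = 116690.07394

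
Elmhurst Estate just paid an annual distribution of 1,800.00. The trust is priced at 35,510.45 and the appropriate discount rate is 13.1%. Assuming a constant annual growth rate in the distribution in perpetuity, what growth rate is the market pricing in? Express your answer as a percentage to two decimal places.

P = D₀(1+g)/(r−g) ⇒ P(r−g) = D₀(1+g) ⇒ g(P+D₀) = P·r − D₀
g = (P·r − D₀)/(P + D₀) = (35,510.45×0.131 − 1,800.00) / (35,510.45 + 1,800.00) = 0.076436

7.64%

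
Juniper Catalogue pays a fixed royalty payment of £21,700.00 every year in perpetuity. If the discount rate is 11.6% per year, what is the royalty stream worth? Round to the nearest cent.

Level perpetuity: PV = C / r = £21,700.00 / 0.116 = £187,068.97

£187068.97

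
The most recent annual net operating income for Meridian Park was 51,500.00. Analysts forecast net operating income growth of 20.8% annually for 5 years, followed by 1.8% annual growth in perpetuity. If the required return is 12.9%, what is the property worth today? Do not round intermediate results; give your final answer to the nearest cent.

D_1 = 62212.00000
D_2 = 75152.09600
D_3 = 90783.73197
D_4 = 109666.74822
D_5 = 132477.43185
Terminal value at year 5: TV = D_5×(1+g_2)/(r−g_2) = 134862.02562/0.111 = 1214973.20378
P_0 = D_1/(1+r)^1 + D_2/(1+r)^2 + D_3/(1+r)^3 + D_4/(1+r)^4 + D_5/(1+r)^5 + TV/(1+r)^5
    = 55103.63153 + 58959.42152 + 63085.01434 + 67499.28904 + 72222.44567 + 662364.41161 = 979234.21370

979234.21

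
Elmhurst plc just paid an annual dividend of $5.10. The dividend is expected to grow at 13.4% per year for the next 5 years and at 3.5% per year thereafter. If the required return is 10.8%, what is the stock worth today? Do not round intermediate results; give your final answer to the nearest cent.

$108.55

D_1 = 5.78340
D_2 = 6.55838
D_3 = 7.43720
D_4 = 8.43378
D_5 = 9.56391
Terminal value at year 5: TV = D_5×(1+g_2)/(r−g_2) = 9.89865/0.073 = 135.59789
P_0 = D_1/(1+r)^1 + D_2/(1+r)^2 + D_3/(1+r)^3 + D_4/(1+r)^4 + D_5/(1+r)^5 + TV/(1+r)^5
    = 5.21968 + 5.34216 + 5.46752 + 5.59582 + 5.72712 + 81.19965 = 108.55194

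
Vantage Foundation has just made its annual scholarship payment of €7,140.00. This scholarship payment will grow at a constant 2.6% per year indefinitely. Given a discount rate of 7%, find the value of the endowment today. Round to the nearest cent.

€166491.82

D₁ = D₀ × (1 + g) = €7,140.00 × 1.026 = €7,325.6400
Growing perpetuity: P = D₁ / (r − g) = €7,325.6400 / (0.07 − 0.026) = €166,491.82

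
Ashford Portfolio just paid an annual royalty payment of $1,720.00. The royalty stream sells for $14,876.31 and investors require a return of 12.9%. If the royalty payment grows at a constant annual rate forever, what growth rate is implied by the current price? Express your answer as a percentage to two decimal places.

P = D₀(1+g)/(r−g) ⇒ P(r−g) = D₀(1+g) ⇒ g(P+D₀) = P·r − D₀
g = (P·r − D₀)/(P + D₀) = ($14,876.31×0.129 − $1,720.00) / ($14,876.31 + $1,720.00) = 0.011993

1.20%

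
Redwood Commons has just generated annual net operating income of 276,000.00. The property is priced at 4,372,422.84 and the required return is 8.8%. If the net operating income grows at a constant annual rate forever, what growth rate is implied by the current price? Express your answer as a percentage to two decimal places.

P = D₀(1+g)/(r−g) ⇒ P(r−g) = D₀(1+g) ⇒ g(P+D₀) = P·r − D₀
g = (P·r − D₀)/(P + D₀) = (4,372,422.84×0.088 − 276,000.00) / (4,372,422.84 + 276,000.00) = 0.023400

2.34%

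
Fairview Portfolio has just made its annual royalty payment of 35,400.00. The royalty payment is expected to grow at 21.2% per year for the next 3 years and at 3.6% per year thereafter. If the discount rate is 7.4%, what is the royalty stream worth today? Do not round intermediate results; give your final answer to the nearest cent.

D_1 = 42904.80000
D_2 = 52000.61760
D_3 = 63024.74853
Terminal value at year 3: TV = D_3×(1+g_2)/(r−g_2) = 65293.63948/0.038 = 1718253.67048
P_0 = D_1/(1+r)^1 + D_2/(1+r)^2 + D_3/(1+r)^3 + TV/(1+r)^3
    = 39948.60335 + 45081.66412 + 50874.28018 + 1386993.53327 = 1522898.08091

1522898.08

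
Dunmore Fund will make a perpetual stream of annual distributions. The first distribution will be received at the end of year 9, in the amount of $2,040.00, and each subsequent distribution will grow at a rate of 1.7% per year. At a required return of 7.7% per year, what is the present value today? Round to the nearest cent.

Value at end of year 8: C₁ / (r − g) = $2,040.00 / (0.077 − 0.017) = $34,000.0000
Discount to today: PV = $34,000.0000 / (1 + 0.077)^8 = $34,000.0000 / 1.810196 = $18,782.50

$18782.50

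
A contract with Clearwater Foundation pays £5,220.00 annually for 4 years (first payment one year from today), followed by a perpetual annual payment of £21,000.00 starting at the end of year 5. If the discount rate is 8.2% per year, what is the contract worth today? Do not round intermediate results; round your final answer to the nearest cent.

£204064.03

PV of 4-year annuity: £5,220.00 × [1 − (1+0.082)^−4] / 0.082 = 17212.61255
Perpetuity value at year 4: £21,000.00 / 0.082 = 256097.56098
PV of perpetuity: 256097.56098 / (1+0.082)^4 = 186851.41854
Total PV = 17212.61255 + 186851.41854 = 204064.03108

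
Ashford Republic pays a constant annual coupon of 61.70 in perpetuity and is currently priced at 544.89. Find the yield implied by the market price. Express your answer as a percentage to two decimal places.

P = C/r ⇒ r = C/P = 61.70/544.89 = 0.113234

11.32%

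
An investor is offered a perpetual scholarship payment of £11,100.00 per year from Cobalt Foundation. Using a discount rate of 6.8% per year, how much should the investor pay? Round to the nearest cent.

£163235.29

Level perpetuity: PV = C / r = £11,100.00 / 0.068 = £163,235.29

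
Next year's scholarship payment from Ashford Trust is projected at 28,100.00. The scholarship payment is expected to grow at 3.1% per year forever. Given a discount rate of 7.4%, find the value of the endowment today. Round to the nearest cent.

653488.37

Growing perpetuity: P = D₁ / (r − g) = 28,100.0000 / (0.074 − 0.031) = 653,488.37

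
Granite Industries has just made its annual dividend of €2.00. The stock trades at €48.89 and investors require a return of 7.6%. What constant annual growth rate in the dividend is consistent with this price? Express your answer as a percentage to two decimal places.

P = D₀(1+g)/(r−g) ⇒ P(r−g) = D₀(1+g) ⇒ g(P+D₀) = P·r − D₀
g = (P·r − D₀)/(P + D₀) = (€48.89×0.076 − €2.00) / (€48.89 + €2.00) = 0.033713

3.37%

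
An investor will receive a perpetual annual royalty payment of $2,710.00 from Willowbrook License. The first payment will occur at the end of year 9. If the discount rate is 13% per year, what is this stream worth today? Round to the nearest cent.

Value at end of year 8: C / r = $2,710.00 / 0.13 = $20,846.1538
Discount to today: PV = $20,846.1538 / (1 + 0.13)^8 = $20,846.1538 / 2.658444 = $7,841.49

$7841.49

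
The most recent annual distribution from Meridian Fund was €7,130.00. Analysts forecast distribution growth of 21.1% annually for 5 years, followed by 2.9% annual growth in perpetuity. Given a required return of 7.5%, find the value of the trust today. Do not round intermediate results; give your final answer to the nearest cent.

€341041.83

D_1 = 8634.43000
D_2 = 10456.29473
D_3 = 12662.57292
D_4 = 15334.37580
D_5 = 18569.92910
Terminal value at year 5: TV = D_5×(1+g_2)/(r−g_2) = 19108.45704/0.046 = 415401.24005
P_0 = D_1/(1+r)^1 + D_2/(1+r)^2 + D_3/(1+r)^3 + D_4/(1+r)^4 + D_5/(1+r)^5 + TV/(1+r)^5
    = 8032.02791 + 9048.17283 + 10192.87191 + 11482.38873 + 12935.04442 + 289351.31964 = 341041.82543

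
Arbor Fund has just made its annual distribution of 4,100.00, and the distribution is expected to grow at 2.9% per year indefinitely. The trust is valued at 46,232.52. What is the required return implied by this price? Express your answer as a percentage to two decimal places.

D₁ = 4,100.00 × 1.029 = 4,218.9000
P = D₁/(r − g) ⇒ r = D₁/P + g = 4,218.9000/46,232.52 + 0.029 = 0.091254 + 0.029 = 0.120254

12.03%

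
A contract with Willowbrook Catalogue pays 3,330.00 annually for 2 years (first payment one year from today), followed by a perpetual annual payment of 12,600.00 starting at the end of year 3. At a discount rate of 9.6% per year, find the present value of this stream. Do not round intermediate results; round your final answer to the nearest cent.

PV of 2-year annuity: 3,330.00 × [1 − (1+0.096)^−2] / 0.096 = 5810.51201
Perpetuity value at year 2: 12,600.00 / 0.096 = 131250.00000
PV of perpetuity: 131250.00000 / (1+0.096)^2 = 109264.27886
Total PV = 5810.51201 + 109264.27886 = 115074.79088

115074.79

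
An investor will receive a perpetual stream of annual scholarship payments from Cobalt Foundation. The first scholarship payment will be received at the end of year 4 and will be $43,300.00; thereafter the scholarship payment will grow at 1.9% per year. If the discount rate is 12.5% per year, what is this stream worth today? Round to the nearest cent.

Value at end of year 3: C₁ / (r − g) = $43,300.00 / (0.125 − 0.019) = $408,490.5660
Discount to today: PV = $408,490.5660 / (1 + 0.125)^3 = $408,490.5660 / 1.423828 = $286,895.98

$286895.98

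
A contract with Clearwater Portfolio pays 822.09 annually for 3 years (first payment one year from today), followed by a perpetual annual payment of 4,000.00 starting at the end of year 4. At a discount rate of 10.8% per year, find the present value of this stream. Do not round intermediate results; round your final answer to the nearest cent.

29244.04

PV of 3-year annuity: 822.09 × [1 − (1+0.108)^−3] / 0.108 = 2015.96219
Perpetuity value at year 3: 4,000.00 / 0.108 = 37037.03704
PV of perpetuity: 37037.03704 / (1+0.108)^3 = 27228.07603
Total PV = 2015.96219 + 27228.07603 = 29244.03822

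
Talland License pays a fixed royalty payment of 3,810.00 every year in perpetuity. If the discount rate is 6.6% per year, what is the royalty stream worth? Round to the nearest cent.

57727.27

Level perpetuity: PV = C / r = 3,810.00 / 0.066 = 57,727.27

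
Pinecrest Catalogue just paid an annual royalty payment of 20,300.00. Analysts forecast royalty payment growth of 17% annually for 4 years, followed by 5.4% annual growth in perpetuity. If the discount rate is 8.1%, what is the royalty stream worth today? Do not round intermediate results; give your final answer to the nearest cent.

1186807.49

D_1 = 23751.00000
D_2 = 27788.67000
D_3 = 32512.74390
D_4 = 38039.91036
Terminal value at year 4: TV = D_4×(1+g_2)/(r−g_2) = 40094.06552/0.027 = 1484965.38973
P_0 = D_1/(1+r)^1 + D_2/(1+r)^2 + D_3/(1+r)^3 + D_4/(1+r)^4 + TV/(1+r)^4
    = 21971.32285 + 23780.24767 + 25738.10340 + 27857.15169 + 1087460.66235 = 1186807.48796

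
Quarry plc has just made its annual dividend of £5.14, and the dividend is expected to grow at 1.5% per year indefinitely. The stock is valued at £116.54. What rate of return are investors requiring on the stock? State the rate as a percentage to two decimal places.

5.98%

D₁ = £5.14 × 1.015 = £5.2171
P = D₁/(r − g) ⇒ r = D₁/P + g = £5.2171/£116.54 + 0.015 = 0.044767 + 0.015 = 0.059767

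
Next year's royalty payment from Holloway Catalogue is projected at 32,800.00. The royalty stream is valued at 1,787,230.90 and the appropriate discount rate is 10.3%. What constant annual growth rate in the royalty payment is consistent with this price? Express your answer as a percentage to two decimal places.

8.46%

P = D₁/(r−g) ⇒ g = r − D₁/P = 0.103 − 32,800.00/1,787,230.90 = 0.084648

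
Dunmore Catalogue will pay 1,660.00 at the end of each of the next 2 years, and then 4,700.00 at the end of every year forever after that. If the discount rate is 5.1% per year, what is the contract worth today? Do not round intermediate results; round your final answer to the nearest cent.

86512.25

PV of 2-year annuity: 1,660.00 × [1 − (1+0.051)^−2] / 0.051 = 3082.25323
Perpetuity value at year 2: 4,700.00 / 0.051 = 92156.86275
PV of perpetuity: 92156.86275 / (1+0.051)^2 = 83430.00119
Total PV = 3082.25323 + 83430.00119 = 86512.25442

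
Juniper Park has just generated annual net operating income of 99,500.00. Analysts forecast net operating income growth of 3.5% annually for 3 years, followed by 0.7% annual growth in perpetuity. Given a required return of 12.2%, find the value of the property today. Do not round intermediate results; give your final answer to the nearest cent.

938462.35

D_1 = 102982.50000
D_2 = 106586.88750
D_3 = 110317.42856
Terminal value at year 3: TV = D_3×(1+g_2)/(r−g_2) = 111089.65056/0.115 = 965996.96141
P_0 = D_1/(1+r)^1 + D_2/(1+r)^2 + D_3/(1+r)^3 + TV/(1+r)^3
    = 91784.75936 + 84667.75930 + 78102.61219 + 683907.22152 = 938462.35237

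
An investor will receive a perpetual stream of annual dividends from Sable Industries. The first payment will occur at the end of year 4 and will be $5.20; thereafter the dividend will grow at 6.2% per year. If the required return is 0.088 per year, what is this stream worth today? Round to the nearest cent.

Value at end of year 3: C₁ / (r − g) = $5.20 / (0.088 − 0.062) = $200.0000
Discount to today: PV = $200.0000 / (1 + 0.088)^3 = $200.0000 / 1.287913 = $155.29

$155.29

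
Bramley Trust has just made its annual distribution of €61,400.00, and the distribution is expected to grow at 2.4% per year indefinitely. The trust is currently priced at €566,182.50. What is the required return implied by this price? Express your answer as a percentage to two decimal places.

13.50%

D₁ = €61,400.00 × 1.024 = €62,873.6000
P = D₁/(r − g) ⇒ r = D₁/P + g = €62,873.6000/€566,182.50 + 0.024 = 0.111048 + 0.024 = 0.135048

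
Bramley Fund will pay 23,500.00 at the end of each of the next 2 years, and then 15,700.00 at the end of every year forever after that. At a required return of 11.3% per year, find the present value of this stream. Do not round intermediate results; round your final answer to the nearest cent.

PV of 2-year annuity: 23,500.00 × [1 − (1+0.113)^−2] / 0.113 = 40084.55168
Perpetuity value at year 2: 15,700.00 / 0.113 = 138938.05310
PV of perpetuity: 138938.05310 / (1+0.113)^2 = 112158.16112
Total PV = 40084.55168 + 112158.16112 = 152242.71280

152242.71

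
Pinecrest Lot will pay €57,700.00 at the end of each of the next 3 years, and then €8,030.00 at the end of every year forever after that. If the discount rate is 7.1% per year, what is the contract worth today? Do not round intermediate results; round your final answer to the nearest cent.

€243210.58

PV of 3-year annuity: €57,700.00 × [1 − (1+0.071)^−3] / 0.071 = 151146.80581
Perpetuity value at year 3: €8,030.00 / 0.071 = 113098.59155
PV of perpetuity: 113098.59155 / (1+0.071)^3 = 92063.77611
Total PV = 151146.80581 + 92063.77611 = 243210.58193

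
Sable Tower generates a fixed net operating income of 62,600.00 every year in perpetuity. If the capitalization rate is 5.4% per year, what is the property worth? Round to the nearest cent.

1159259.26

Level perpetuity: PV = C / r = 62,600.00 / 0.054 = 1,159,259.26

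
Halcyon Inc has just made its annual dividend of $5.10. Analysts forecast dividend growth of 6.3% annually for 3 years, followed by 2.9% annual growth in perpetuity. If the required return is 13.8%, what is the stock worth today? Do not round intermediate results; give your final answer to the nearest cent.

$52.61

D_1 = 5.42130
D_2 = 5.76284
D_3 = 6.12590
Terminal value at year 3: TV = D_3×(1+g_2)/(r−g_2) = 6.30355/0.109 = 57.83075
P_0 = D_1/(1+r)^1 + D_2/(1+r)^2 + D_3/(1+r)^3 + TV/(1+r)^3
    = 4.76388 + 4.44992 + 4.15665 + 39.24028 = 52.61073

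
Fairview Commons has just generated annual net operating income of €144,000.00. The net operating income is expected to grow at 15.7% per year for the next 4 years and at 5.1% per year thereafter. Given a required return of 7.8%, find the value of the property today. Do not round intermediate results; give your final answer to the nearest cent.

€8127612.56

D_1 = 166608.00000
D_2 = 192765.45600
D_3 = 223029.63259
D_4 = 258045.28491
Terminal value at year 4: TV = D_4×(1+g_2)/(r−g_2) = 271205.59444/0.027 = 10044651.64590
P_0 = D_1/(1+r)^1 + D_2/(1+r)^2 + D_3/(1+r)^3 + D_4/(1+r)^4 + TV/(1+r)^4
    = 154552.87570 + 165879.10685 + 178035.36792 + 191082.48672 + 7438062.72390 = 8127612.56108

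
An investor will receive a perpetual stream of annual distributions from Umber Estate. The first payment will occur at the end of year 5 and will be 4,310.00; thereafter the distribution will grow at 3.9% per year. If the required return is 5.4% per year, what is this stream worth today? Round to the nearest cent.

232821.76

Value at end of year 4: C₁ / (r − g) = 4,310.00 / (0.054 − 0.039) = 287,333.3333
Discount to today: PV = 287,333.3333 / (1 + 0.054)^4 = 287,333.3333 / 1.234134 = 232,821.76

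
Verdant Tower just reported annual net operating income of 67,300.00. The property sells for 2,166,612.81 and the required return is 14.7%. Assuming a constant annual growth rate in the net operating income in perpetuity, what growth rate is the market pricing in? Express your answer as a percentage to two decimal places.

11.24%

P = D₀(1+g)/(r−g) ⇒ P(r−g) = D₀(1+g) ⇒ g(P+D₀) = P·r − D₀
g = (P·r − D₀)/(P + D₀) = (2,166,612.81×0.147 − 67,300.00) / (2,166,612.81 + 67,300.00) = 0.112445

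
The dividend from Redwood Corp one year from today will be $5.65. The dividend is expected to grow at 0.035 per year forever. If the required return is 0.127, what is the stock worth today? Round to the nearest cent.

$61.41

Growing perpetuity: P = D₁ / (r − g) = $5.6500 / (0.127 − 0.035) = $61.41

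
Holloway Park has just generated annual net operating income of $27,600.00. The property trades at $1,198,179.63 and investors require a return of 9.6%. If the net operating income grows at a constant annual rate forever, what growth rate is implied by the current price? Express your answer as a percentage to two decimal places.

7.13%

P = D₀(1+g)/(r−g) ⇒ P(r−g) = D₀(1+g) ⇒ g(P+D₀) = P·r − D₀
g = (P·r − D₀)/(P + D₀) = ($1,198,179.63×0.096 − $27,600.00) / ($1,198,179.63 + $27,600.00) = 0.071322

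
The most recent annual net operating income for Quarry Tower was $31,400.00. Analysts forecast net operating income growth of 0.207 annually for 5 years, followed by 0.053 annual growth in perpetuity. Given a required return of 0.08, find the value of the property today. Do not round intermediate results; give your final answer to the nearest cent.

$2356941.29

D_1 = 37899.80000
D_2 = 45745.05860
D_3 = 55214.28573
D_4 = 66643.64288
D_5 = 80438.87695
Terminal value at year 5: TV = D_5×(1+g_2)/(r−g_2) = 84702.13743/0.027 = 3137116.20112
P_0 = D_1/(1+r)^1 + D_2/(1+r)^2 + D_3/(1+r)^3 + D_4/(1+r)^4 + D_5/(1+r)^5 + TV/(1+r)^5
    = 35092.40741 + 39219.01457 + 43830.88018 + 48985.06701 + 54745.34804 + 2135068.57362 = 2356941.29084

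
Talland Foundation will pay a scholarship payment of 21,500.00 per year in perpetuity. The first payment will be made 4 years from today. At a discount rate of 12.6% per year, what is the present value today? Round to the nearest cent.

119523.35

Value at end of year 3: C / r = 21,500.00 / 0.126 = 170,634.9206
Discount to today: PV = 170,634.9206 / (1 + 0.126)^3 = 170,634.9206 / 1.427628 = 119,523.35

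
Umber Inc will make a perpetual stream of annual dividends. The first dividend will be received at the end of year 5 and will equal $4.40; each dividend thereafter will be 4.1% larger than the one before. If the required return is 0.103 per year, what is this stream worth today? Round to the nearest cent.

Value at end of year 4: C₁ / (r − g) = $4.40 / (0.103 − 0.041) = $70.9677
Discount to today: PV = $70.9677 / (1 + 0.103)^4 = $70.9677 / 1.480137 = $47.95

$47.95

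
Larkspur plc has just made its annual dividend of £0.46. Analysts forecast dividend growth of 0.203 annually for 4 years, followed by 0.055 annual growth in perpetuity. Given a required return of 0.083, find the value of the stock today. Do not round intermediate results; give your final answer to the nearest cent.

D_1 = 0.55338
D_2 = 0.66572
D_3 = 0.80086
D_4 = 0.96343
Terminal value at year 4: TV = D_4×(1+g_2)/(r−g_2) = 1.01642/0.028 = 36.30068
P_0 = D_1/(1+r)^1 + D_2/(1+r)^2 + D_3/(1+r)^3 + D_4/(1+r)^4 + TV/(1+r)^4
    = 0.51097 + 0.56759 + 0.63048 + 0.70034 + 26.38766 = 28.79703

£28.80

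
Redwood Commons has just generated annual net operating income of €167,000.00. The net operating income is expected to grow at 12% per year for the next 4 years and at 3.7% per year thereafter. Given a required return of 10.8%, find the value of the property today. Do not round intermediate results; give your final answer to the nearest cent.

€3232820.22

D_1 = 187040.00000
D_2 = 209484.80000
D_3 = 234622.97600
D_4 = 262777.73312
Terminal value at year 4: TV = D_4×(1+g_2)/(r−g_2) = 272500.50925/0.071 = 3838035.34149
P_0 = D_1/(1+r)^1 + D_2/(1+r)^2 + D_3/(1+r)^3 + D_4/(1+r)^4 + TV/(1+r)^4
    = 168808.66426 + 170636.91694 + 172484.97019 + 174353.03846 + 2546536.63220 = 3232820.22205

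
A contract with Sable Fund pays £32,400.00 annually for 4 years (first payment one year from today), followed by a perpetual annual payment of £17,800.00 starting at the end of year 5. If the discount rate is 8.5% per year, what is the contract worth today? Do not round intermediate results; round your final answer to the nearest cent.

£257235.48

PV of 4-year annuity: £32,400.00 × [1 − (1+0.085)^−4] / 0.085 = 106129.33164
Perpetuity value at year 4: £17,800.00 / 0.085 = 209411.76471
PV of perpetuity: 209411.76471 / (1+0.085)^4 = 151106.14423
Total PV = 106129.33164 + 151106.14423 = 257235.47588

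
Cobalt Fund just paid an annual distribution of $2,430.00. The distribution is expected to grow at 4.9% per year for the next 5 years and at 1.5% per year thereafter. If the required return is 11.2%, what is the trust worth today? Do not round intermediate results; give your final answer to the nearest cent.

$29230.10

D_1 = 2549.07000
D_2 = 2673.97443
D_3 = 2804.99918
D_4 = 2942.44414
D_5 = 3086.62390
Terminal value at year 5: TV = D_5×(1+g_2)/(r−g_2) = 3132.92326/0.097 = 32298.17792
P_0 = D_1/(1+r)^1 + D_2/(1+r)^2 + D_3/(1+r)^3 + D_4/(1+r)^4 + D_5/(1+r)^5 + TV/(1+r)^5
    = 2292.32914 + 2162.45797 + 2039.94462 + 1924.37221 + 1815.34753 + 18995.64682 = 29230.09829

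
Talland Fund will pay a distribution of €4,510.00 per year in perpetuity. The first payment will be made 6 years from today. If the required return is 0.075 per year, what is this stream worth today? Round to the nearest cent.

Value at end of year 5: C / r = €4,510.00 / 0.075 = €60,133.3333
Discount to today: PV = €60,133.3333 / (1 + 0.075)^5 = €60,133.3333 / 1.435629 = €41,886.39

€41886.39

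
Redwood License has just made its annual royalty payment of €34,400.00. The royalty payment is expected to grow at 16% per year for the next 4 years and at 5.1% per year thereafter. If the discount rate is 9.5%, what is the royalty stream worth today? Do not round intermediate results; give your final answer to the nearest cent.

€1194134.27

D_1 = 39904.00000
D_2 = 46288.64000
D_3 = 53694.82240
D_4 = 62285.99398
Terminal value at year 4: TV = D_4×(1+g_2)/(r−g_2) = 65462.57968/0.044 = 1487785.90175
P_0 = D_1/(1+r)^1 + D_2/(1+r)^2 + D_3/(1+r)^3 + D_4/(1+r)^4 + TV/(1+r)^4
    = 36442.00913 + 38605.23342 + 40896.86828 + 43324.53626 + 1034865.62747 = 1194134.27456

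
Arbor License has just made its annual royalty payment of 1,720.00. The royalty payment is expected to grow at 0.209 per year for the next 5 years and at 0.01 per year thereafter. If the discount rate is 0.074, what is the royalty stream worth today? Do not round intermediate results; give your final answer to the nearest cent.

61506.33

D_1 = 2079.48000
D_2 = 2514.09132
D_3 = 3039.53641
D_4 = 3674.79951
D_5 = 4442.83261
Terminal value at year 5: TV = D_5×(1+g_2)/(r−g_2) = 4487.26094/0.064 = 70113.45218
P_0 = D_1/(1+r)^1 + D_2/(1+r)^2 + D_3/(1+r)^3 + D_4/(1+r)^4 + D_5/(1+r)^5 + TV/(1+r)^5
    = 1936.20112 + 2179.57835 + 2453.54770 + 2761.95453 + 3109.12759 + 49065.91975 = 61506.32904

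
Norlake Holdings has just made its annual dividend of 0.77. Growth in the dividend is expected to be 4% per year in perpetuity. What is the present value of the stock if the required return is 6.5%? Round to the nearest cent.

D₁ = D₀ × (1 + g) = 0.77 × 1.04 = 0.8008
Growing perpetuity: P = D₁ / (r − g) = 0.8008 / (0.065 − 0.04) = 32.03

32.03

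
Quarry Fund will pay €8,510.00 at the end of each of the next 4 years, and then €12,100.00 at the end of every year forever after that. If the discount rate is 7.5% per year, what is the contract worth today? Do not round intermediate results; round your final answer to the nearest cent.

PV of 4-year annuity: €8,510.00 × [1 − (1+0.075)^−4] / 0.075 = 28502.76655
Perpetuity value at year 4: €12,100.00 / 0.075 = 161333.33333
PV of perpetuity: 161333.33333 / (1+0.075)^4 = 120806.48547
Total PV = 28502.76655 + 120806.48547 = 149309.25203

€149309.25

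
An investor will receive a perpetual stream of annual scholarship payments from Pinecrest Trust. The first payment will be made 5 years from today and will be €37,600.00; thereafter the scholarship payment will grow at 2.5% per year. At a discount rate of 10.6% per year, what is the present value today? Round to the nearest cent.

Value at end of year 4: C₁ / (r − g) = €37,600.00 / (0.106 − 0.025) = €464,197.5309
Discount to today: PV = €464,197.5309 / (1 + 0.106)^4 = €464,197.5309 / 1.496306 = €310,228.95

€310228.95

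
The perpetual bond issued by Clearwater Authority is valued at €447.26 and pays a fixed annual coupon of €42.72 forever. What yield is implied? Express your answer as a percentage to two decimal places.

P = C/r ⇒ r = C/P = €42.72/€447.26 = 0.095515

9.55%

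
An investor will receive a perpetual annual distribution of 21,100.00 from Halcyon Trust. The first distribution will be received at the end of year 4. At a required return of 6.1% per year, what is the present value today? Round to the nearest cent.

289605.28

Value at end of year 3: C / r = 21,100.00 / 0.061 = 345,901.6393
Discount to today: PV = 345,901.6393 / (1 + 0.061)^3 = 345,901.6393 / 1.194390 = 289,605.28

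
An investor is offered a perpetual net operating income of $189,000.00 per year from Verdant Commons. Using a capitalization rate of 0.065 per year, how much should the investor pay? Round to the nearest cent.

Level perpetuity: PV = C / r = $189,000.00 / 0.065 = $2,907,692.31

$2907692.31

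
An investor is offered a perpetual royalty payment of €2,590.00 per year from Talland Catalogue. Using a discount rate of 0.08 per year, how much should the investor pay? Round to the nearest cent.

€32375.00

Level perpetuity: PV = C / r = €2,590.00 / 0.08 = €32,375.00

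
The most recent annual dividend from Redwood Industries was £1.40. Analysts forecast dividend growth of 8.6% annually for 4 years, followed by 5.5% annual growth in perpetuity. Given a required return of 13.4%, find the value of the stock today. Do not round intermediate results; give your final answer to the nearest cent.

£20.76

D_1 = 1.52040
D_2 = 1.65115
D_3 = 1.79315
D_4 = 1.94736
Terminal value at year 4: TV = D_4×(1+g_2)/(r−g_2) = 2.05447/0.079 = 26.00595
P_0 = D_1/(1+r)^1 + D_2/(1+r)^2 + D_3/(1+r)^3 + D_4/(1+r)^4 + TV/(1+r)^4
    = 1.34074 + 1.28399 + 1.22964 + 1.17759 + 15.72608 = 20.75804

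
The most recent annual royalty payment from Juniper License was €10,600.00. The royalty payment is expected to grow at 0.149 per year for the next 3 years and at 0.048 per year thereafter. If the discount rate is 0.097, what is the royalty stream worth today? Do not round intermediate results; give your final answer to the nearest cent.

D_1 = 12179.40000
D_2 = 13994.13060
D_3 = 16079.25606
Terminal value at year 3: TV = D_3×(1+g_2)/(r−g_2) = 16851.06035/0.049 = 343899.19082
P_0 = D_1/(1+r)^1 + D_2/(1+r)^2 + D_3/(1+r)^3 + TV/(1+r)^3
    = 11102.46126 + 11628.74019 + 12179.96579 + 260502.12554 = 295413.29277

€295413.29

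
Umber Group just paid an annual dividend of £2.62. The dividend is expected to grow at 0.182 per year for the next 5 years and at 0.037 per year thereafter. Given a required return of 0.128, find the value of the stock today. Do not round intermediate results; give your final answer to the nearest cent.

£52.83

D_1 = 3.09684
D_2 = 3.66046
D_3 = 4.32667
D_4 = 5.11412
D_5 = 6.04489
Terminal value at year 5: TV = D_5×(1+g_2)/(r−g_2) = 6.26855/0.091 = 68.88522
P_0 = D_1/(1+r)^1 + D_2/(1+r)^2 + D_3/(1+r)^3 + D_4/(1+r)^4 + D_5/(1+r)^5 + TV/(1+r)^5
    = 2.74543 + 2.87686 + 3.01458 + 3.15889 + 3.31012 + 37.72077 = 52.82664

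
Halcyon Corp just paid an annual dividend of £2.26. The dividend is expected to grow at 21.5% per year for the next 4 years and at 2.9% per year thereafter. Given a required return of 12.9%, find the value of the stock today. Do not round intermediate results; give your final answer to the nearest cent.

£42.09

D_1 = 2.74590
D_2 = 3.33627
D_3 = 4.05357
D_4 = 4.92508
Terminal value at year 4: TV = D_4×(1+g_2)/(r−g_2) = 5.06791/0.1 = 50.67910
P_0 = D_1/(1+r)^1 + D_2/(1+r)^2 + D_3/(1+r)^3 + D_4/(1+r)^4 + TV/(1+r)^4
    = 2.43215 + 2.61742 + 2.81680 + 3.03136 + 31.19271 = 42.09044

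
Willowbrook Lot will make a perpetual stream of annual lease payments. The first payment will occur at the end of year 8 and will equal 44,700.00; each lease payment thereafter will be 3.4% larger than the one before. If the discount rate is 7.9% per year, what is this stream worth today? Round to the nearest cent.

Value at end of year 7: C₁ / (r − g) = 44,700.00 / (0.079 − 0.034) = 993,333.3333
Discount to today: PV = 993,333.3333 / (1 + 0.079)^7 = 993,333.3333 / 1.702747 = 583,371.08

583371.08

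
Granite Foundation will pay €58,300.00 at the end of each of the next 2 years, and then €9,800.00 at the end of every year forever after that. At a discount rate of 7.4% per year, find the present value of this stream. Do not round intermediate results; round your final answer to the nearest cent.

€219637.54

PV of 2-year annuity: €58,300.00 × [1 − (1+0.074)^−2] / 0.074 = 104825.93483
Perpetuity value at year 2: €9,800.00 / 0.074 = 132432.43243
PV of perpetuity: 132432.43243 / (1+0.074)^2 = 114811.60634
Total PV = 104825.93483 + 114811.60634 = 219637.54116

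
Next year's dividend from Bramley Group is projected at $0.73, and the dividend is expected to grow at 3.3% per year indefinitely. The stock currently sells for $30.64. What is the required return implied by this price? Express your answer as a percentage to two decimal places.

P = D₁/(r − g) ⇒ r = D₁/P + g = $0.7300/$30.64 + 0.033 = 0.023825 + 0.033 = 0.056825

5.68%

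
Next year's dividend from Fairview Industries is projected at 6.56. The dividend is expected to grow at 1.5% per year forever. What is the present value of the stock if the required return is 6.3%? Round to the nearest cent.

136.67

Growing perpetuity: P = D₁ / (r − g) = 6.5600 / (0.063 − 0.015) = 136.67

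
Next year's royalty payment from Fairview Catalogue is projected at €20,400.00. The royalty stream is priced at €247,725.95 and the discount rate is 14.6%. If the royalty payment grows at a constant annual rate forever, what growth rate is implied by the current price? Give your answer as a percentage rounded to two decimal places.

P = D₁/(r−g) ⇒ g = r − D₁/P = 0.146 − €20,400.00/€247,725.95 = 0.063651

6.37%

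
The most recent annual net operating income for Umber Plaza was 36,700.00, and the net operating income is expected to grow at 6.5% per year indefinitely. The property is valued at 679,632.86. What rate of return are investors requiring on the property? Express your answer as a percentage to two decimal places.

D₁ = 36,700.00 × 1.065 = 39,085.5000
P = D₁/(r − g) ⇒ r = D₁/P + g = 39,085.5000/679,632.86 + 0.065 = 0.057510 + 0.065 = 0.122510

12.25%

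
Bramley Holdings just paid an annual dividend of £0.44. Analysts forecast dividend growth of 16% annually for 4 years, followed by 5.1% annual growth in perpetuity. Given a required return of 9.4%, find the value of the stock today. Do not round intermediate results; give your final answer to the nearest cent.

D_1 = 0.51040
D_2 = 0.59206
D_3 = 0.68679
D_4 = 0.79668
Terminal value at year 4: TV = D_4×(1+g_2)/(r−g_2) = 0.83731/0.043 = 19.47237
P_0 = D_1/(1+r)^1 + D_2/(1+r)^2 + D_3/(1+r)^3 + D_4/(1+r)^4 + TV/(1+r)^4
    = 0.46654 + 0.49469 + 0.52454 + 0.55618 + 13.59407 = 15.63602

£15.64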